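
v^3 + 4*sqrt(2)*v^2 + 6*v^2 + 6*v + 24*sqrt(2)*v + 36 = (v + 6)*(v + sqrt(2))*(v + 3*sqrt(2))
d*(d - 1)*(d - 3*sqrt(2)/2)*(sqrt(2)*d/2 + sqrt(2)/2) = sqrt(2)*d^4/2 - 3*d^3/2 - sqrt(2)*d^2/2 + 3*d/2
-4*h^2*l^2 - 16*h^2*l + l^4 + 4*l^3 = l*(-2*h + l)*(2*h + l)*(l + 4)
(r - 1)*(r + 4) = r^2 + 3*r - 4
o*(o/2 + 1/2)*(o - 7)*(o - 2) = o^4/2 - 4*o^3 + 5*o^2/2 + 7*o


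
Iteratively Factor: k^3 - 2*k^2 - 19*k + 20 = (k - 1)*(k^2 - k - 20) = (k - 5)*(k - 1)*(k + 4)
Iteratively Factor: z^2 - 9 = (z - 3)*(z + 3)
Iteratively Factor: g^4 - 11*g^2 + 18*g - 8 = (g - 2)*(g^3 + 2*g^2 - 7*g + 4) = (g - 2)*(g + 4)*(g^2 - 2*g + 1) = (g - 2)*(g - 1)*(g + 4)*(g - 1)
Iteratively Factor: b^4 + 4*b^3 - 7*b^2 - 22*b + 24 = (b - 1)*(b^3 + 5*b^2 - 2*b - 24) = (b - 2)*(b - 1)*(b^2 + 7*b + 12) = (b - 2)*(b - 1)*(b + 4)*(b + 3)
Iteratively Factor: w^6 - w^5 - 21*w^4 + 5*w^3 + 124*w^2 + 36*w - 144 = (w - 3)*(w^5 + 2*w^4 - 15*w^3 - 40*w^2 + 4*w + 48) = (w - 3)*(w - 1)*(w^4 + 3*w^3 - 12*w^2 - 52*w - 48) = (w - 4)*(w - 3)*(w - 1)*(w^3 + 7*w^2 + 16*w + 12) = (w - 4)*(w - 3)*(w - 1)*(w + 2)*(w^2 + 5*w + 6) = (w - 4)*(w - 3)*(w - 1)*(w + 2)^2*(w + 3)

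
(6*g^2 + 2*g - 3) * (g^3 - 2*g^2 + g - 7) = 6*g^5 - 10*g^4 - g^3 - 34*g^2 - 17*g + 21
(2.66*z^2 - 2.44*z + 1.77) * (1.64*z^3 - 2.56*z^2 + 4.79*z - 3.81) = 4.3624*z^5 - 10.8112*z^4 + 21.8906*z^3 - 26.3534*z^2 + 17.7747*z - 6.7437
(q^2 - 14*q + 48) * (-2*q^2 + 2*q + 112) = -2*q^4 + 30*q^3 - 12*q^2 - 1472*q + 5376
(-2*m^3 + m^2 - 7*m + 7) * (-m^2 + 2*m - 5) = 2*m^5 - 5*m^4 + 19*m^3 - 26*m^2 + 49*m - 35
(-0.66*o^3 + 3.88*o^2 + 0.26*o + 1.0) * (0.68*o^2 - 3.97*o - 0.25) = -0.4488*o^5 + 5.2586*o^4 - 15.0618*o^3 - 1.3222*o^2 - 4.035*o - 0.25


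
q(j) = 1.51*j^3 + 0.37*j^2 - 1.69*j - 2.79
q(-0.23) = -2.40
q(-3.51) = -57.60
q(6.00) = 326.55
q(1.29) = -1.11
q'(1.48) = 9.33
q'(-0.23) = -1.62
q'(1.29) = 6.80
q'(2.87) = 37.75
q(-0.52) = -2.02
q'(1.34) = 7.44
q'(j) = 4.53*j^2 + 0.74*j - 1.69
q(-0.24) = -2.38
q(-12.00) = -2538.51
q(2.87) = 31.10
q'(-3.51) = 51.52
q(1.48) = 0.41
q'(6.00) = 165.83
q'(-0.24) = -1.61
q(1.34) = -0.76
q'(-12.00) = 641.75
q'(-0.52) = -0.85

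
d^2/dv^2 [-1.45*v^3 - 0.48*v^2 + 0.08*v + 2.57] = -8.7*v - 0.96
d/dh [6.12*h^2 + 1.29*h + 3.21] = 12.24*h + 1.29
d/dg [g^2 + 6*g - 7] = 2*g + 6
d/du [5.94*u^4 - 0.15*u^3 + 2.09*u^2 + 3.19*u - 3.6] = 23.76*u^3 - 0.45*u^2 + 4.18*u + 3.19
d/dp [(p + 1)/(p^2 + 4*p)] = (p*(p + 4) - 2*(p + 1)*(p + 2))/(p^2*(p + 4)^2)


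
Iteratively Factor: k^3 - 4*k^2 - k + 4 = (k + 1)*(k^2 - 5*k + 4) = (k - 4)*(k + 1)*(k - 1)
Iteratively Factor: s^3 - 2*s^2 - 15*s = (s + 3)*(s^2 - 5*s) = (s - 5)*(s + 3)*(s)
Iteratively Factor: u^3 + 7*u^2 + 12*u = (u + 3)*(u^2 + 4*u) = u*(u + 3)*(u + 4)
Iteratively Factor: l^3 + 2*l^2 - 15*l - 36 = (l + 3)*(l^2 - l - 12) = (l + 3)^2*(l - 4)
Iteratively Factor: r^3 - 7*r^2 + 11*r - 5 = (r - 1)*(r^2 - 6*r + 5) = (r - 1)^2*(r - 5)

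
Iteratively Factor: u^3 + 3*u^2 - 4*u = (u - 1)*(u^2 + 4*u) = (u - 1)*(u + 4)*(u)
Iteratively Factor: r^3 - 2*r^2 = (r)*(r^2 - 2*r) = r*(r - 2)*(r)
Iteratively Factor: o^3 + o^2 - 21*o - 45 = (o + 3)*(o^2 - 2*o - 15) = (o + 3)^2*(o - 5)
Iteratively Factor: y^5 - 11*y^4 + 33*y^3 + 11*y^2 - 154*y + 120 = (y - 3)*(y^4 - 8*y^3 + 9*y^2 + 38*y - 40) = (y - 3)*(y + 2)*(y^3 - 10*y^2 + 29*y - 20) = (y - 5)*(y - 3)*(y + 2)*(y^2 - 5*y + 4) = (y - 5)*(y - 4)*(y - 3)*(y + 2)*(y - 1)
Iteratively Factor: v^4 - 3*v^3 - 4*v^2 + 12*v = (v - 3)*(v^3 - 4*v) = v*(v - 3)*(v^2 - 4) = v*(v - 3)*(v + 2)*(v - 2)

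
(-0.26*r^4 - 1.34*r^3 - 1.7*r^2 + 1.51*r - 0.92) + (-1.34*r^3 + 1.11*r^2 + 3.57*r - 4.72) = -0.26*r^4 - 2.68*r^3 - 0.59*r^2 + 5.08*r - 5.64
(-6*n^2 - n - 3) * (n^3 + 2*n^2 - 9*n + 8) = -6*n^5 - 13*n^4 + 49*n^3 - 45*n^2 + 19*n - 24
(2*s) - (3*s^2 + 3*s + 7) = -3*s^2 - s - 7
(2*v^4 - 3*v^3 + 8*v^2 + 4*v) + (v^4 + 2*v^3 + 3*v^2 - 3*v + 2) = 3*v^4 - v^3 + 11*v^2 + v + 2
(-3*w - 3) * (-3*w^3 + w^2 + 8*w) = 9*w^4 + 6*w^3 - 27*w^2 - 24*w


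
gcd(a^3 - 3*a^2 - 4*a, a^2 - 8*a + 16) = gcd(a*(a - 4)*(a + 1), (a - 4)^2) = a - 4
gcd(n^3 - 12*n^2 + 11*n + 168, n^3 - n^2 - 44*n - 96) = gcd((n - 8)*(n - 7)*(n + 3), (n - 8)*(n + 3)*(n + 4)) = n^2 - 5*n - 24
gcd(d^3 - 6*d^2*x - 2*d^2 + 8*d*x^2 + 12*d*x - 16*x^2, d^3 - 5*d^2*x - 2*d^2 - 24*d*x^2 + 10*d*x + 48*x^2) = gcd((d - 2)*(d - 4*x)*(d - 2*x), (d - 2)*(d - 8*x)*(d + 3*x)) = d - 2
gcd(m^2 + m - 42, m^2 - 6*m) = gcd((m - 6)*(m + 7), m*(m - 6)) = m - 6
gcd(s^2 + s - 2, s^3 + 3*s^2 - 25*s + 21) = s - 1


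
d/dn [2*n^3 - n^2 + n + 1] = 6*n^2 - 2*n + 1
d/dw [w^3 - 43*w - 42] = 3*w^2 - 43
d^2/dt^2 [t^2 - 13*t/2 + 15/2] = 2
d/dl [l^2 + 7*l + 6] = 2*l + 7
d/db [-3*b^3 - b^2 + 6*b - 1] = -9*b^2 - 2*b + 6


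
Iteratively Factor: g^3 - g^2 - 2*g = (g + 1)*(g^2 - 2*g) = (g - 2)*(g + 1)*(g)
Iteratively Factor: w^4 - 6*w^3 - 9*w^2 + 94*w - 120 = (w + 4)*(w^3 - 10*w^2 + 31*w - 30) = (w - 5)*(w + 4)*(w^2 - 5*w + 6) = (w - 5)*(w - 2)*(w + 4)*(w - 3)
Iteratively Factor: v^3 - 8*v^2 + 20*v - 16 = (v - 2)*(v^2 - 6*v + 8) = (v - 4)*(v - 2)*(v - 2)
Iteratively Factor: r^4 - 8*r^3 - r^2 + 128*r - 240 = (r - 3)*(r^3 - 5*r^2 - 16*r + 80) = (r - 5)*(r - 3)*(r^2 - 16) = (r - 5)*(r - 3)*(r + 4)*(r - 4)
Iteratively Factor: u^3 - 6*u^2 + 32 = (u + 2)*(u^2 - 8*u + 16) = (u - 4)*(u + 2)*(u - 4)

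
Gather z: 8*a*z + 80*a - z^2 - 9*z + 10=80*a - z^2 + z*(8*a - 9) + 10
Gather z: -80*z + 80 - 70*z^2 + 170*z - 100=-70*z^2 + 90*z - 20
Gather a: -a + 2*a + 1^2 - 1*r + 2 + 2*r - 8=a + r - 5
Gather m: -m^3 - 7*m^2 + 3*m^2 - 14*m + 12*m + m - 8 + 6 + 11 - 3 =-m^3 - 4*m^2 - m + 6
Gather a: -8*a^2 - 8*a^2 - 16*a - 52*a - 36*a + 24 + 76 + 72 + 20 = -16*a^2 - 104*a + 192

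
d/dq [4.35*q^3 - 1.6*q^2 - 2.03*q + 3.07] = 13.05*q^2 - 3.2*q - 2.03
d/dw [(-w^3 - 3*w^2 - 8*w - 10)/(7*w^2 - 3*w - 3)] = (-7*w^4 + 6*w^3 + 74*w^2 + 158*w - 6)/(49*w^4 - 42*w^3 - 33*w^2 + 18*w + 9)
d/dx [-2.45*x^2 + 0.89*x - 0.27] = 0.89 - 4.9*x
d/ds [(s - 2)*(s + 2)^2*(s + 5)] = 4*s^3 + 21*s^2 + 12*s - 28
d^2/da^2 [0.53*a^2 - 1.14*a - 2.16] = 1.06000000000000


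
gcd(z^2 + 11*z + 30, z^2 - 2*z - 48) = z + 6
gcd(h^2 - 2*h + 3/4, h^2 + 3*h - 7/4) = h - 1/2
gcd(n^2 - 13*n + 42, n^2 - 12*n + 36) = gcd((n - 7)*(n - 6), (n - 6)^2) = n - 6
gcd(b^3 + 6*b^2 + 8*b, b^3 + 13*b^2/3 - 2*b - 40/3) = b^2 + 6*b + 8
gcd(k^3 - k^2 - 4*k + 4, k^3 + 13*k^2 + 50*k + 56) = k + 2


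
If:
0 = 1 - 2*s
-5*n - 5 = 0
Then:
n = -1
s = 1/2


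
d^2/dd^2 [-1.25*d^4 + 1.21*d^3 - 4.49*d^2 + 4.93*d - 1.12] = -15.0*d^2 + 7.26*d - 8.98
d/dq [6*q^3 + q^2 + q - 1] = 18*q^2 + 2*q + 1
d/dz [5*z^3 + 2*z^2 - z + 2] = 15*z^2 + 4*z - 1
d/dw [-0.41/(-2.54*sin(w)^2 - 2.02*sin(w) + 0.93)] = -(2.0828*sin(w) + 0.8282)*cos(w)/(2.54*sin(w)^2 + 2.02*sin(w) - 0.93)^2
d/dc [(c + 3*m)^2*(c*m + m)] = m*(c + 3*m)*(3*c + 3*m + 2)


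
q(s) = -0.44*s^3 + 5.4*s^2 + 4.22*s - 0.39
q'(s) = -1.32*s^2 + 10.8*s + 4.22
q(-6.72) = 348.63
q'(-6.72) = -127.97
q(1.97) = 25.52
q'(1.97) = 20.37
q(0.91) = 7.59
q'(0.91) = 12.95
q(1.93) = 24.71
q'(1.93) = 20.15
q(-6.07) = 271.36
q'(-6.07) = -109.97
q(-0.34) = -1.18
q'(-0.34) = 0.40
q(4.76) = 94.59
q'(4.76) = 25.72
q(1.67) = 19.67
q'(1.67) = 18.57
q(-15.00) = 2636.31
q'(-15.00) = -454.78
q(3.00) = 48.99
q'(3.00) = 24.74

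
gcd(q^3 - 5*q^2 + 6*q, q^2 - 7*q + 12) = q - 3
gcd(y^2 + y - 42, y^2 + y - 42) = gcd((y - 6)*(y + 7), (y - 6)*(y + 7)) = y^2 + y - 42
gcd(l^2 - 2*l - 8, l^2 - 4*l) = l - 4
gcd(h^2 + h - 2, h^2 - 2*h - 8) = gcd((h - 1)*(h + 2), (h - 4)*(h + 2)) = h + 2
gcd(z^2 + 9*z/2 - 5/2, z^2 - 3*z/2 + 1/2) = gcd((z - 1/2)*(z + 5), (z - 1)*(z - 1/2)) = z - 1/2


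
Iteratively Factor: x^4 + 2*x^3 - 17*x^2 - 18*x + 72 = (x - 3)*(x^3 + 5*x^2 - 2*x - 24) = (x - 3)*(x - 2)*(x^2 + 7*x + 12) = (x - 3)*(x - 2)*(x + 4)*(x + 3)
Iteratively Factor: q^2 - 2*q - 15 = (q - 5)*(q + 3)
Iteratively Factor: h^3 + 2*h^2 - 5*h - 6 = (h - 2)*(h^2 + 4*h + 3) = (h - 2)*(h + 3)*(h + 1)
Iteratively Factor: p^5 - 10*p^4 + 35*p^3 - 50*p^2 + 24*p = (p)*(p^4 - 10*p^3 + 35*p^2 - 50*p + 24) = p*(p - 2)*(p^3 - 8*p^2 + 19*p - 12) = p*(p - 3)*(p - 2)*(p^2 - 5*p + 4) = p*(p - 3)*(p - 2)*(p - 1)*(p - 4)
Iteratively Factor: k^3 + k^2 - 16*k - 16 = (k - 4)*(k^2 + 5*k + 4) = (k - 4)*(k + 4)*(k + 1)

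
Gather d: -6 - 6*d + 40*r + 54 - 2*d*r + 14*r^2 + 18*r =d*(-2*r - 6) + 14*r^2 + 58*r + 48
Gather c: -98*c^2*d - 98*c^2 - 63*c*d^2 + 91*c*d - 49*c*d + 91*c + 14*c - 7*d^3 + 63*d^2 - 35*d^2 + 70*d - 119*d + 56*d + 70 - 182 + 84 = c^2*(-98*d - 98) + c*(-63*d^2 + 42*d + 105) - 7*d^3 + 28*d^2 + 7*d - 28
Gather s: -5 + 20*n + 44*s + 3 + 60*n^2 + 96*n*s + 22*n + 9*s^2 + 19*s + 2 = 60*n^2 + 42*n + 9*s^2 + s*(96*n + 63)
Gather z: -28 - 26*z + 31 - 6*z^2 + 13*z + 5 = -6*z^2 - 13*z + 8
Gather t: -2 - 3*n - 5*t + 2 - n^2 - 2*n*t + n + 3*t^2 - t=-n^2 - 2*n + 3*t^2 + t*(-2*n - 6)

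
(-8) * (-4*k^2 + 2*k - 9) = 32*k^2 - 16*k + 72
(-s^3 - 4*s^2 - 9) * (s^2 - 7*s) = -s^5 + 3*s^4 + 28*s^3 - 9*s^2 + 63*s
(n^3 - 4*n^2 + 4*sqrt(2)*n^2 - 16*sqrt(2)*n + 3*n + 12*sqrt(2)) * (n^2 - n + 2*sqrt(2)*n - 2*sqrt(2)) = n^5 - 5*n^4 + 6*sqrt(2)*n^4 - 30*sqrt(2)*n^3 + 23*n^3 - 83*n^2 + 42*sqrt(2)*n^2 - 18*sqrt(2)*n + 112*n - 48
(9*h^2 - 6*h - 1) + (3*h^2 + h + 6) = 12*h^2 - 5*h + 5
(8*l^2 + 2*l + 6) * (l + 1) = 8*l^3 + 10*l^2 + 8*l + 6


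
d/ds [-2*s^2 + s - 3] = 1 - 4*s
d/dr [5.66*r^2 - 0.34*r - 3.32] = 11.32*r - 0.34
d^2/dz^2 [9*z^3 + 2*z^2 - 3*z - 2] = 54*z + 4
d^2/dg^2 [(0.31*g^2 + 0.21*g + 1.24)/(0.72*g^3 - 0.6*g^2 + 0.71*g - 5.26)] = (0.321408*g^6 + 0.653184*g^5 + 6.21864*g^4 + 8.06618400000001*g^3 + 10.155312*g^2 + 21.030768*g + 12.145732)/(0.373248*g^9 - 0.93312*g^8 + 1.881792*g^7 - 10.236672*g^6 + 15.489576*g^5 - 22.721652*g^4 + 73.564487*g^3 - 57.756378*g^2 + 58.931988*g - 145.531576)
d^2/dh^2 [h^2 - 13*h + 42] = 2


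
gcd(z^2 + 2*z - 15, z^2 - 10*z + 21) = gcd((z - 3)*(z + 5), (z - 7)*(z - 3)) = z - 3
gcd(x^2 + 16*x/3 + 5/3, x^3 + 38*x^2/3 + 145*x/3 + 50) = x + 5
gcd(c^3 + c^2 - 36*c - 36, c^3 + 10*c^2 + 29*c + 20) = c + 1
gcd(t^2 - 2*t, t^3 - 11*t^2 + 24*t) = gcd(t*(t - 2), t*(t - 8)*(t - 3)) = t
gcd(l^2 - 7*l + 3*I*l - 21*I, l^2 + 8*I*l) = 1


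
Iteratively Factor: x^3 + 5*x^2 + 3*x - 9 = (x - 1)*(x^2 + 6*x + 9) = (x - 1)*(x + 3)*(x + 3)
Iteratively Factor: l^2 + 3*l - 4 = (l - 1)*(l + 4)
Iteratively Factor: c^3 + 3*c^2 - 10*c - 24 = (c + 2)*(c^2 + c - 12) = (c - 3)*(c + 2)*(c + 4)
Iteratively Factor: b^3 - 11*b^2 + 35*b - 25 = (b - 5)*(b^2 - 6*b + 5) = (b - 5)*(b - 1)*(b - 5)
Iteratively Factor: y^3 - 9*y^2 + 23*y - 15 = (y - 3)*(y^2 - 6*y + 5) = (y - 3)*(y - 1)*(y - 5)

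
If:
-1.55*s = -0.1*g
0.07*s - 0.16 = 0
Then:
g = 35.43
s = 2.29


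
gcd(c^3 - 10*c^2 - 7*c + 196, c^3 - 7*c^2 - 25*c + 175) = c - 7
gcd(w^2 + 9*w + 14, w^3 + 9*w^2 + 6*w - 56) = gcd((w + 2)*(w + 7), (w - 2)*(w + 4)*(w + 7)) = w + 7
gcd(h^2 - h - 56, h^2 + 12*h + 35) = h + 7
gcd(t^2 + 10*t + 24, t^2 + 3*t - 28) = 1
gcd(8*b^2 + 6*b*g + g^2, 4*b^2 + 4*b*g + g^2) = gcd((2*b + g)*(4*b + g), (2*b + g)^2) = 2*b + g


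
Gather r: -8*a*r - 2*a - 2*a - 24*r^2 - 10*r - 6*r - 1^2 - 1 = -4*a - 24*r^2 + r*(-8*a - 16) - 2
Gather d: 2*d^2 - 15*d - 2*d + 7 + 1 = 2*d^2 - 17*d + 8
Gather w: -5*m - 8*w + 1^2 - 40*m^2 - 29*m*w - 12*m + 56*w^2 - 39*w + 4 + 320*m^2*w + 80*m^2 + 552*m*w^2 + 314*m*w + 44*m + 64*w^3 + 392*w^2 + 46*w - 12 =40*m^2 + 27*m + 64*w^3 + w^2*(552*m + 448) + w*(320*m^2 + 285*m - 1) - 7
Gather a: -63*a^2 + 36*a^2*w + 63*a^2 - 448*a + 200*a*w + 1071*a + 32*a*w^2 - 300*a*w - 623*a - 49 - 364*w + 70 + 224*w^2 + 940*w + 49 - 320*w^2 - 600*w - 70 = 36*a^2*w + a*(32*w^2 - 100*w) - 96*w^2 - 24*w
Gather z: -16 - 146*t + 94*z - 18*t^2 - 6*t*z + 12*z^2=-18*t^2 - 146*t + 12*z^2 + z*(94 - 6*t) - 16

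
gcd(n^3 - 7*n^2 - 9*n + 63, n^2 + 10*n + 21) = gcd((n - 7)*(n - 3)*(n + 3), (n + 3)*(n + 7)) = n + 3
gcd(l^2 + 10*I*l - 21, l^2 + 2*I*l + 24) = 1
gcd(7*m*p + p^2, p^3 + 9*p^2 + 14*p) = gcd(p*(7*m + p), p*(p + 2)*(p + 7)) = p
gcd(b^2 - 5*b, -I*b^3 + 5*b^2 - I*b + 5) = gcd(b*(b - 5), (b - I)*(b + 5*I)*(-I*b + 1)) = 1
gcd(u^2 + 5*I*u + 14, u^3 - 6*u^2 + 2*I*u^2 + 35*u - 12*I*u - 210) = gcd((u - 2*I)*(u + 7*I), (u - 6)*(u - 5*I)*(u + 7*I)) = u + 7*I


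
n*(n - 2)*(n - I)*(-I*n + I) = -I*n^4 - n^3 + 3*I*n^3 + 3*n^2 - 2*I*n^2 - 2*n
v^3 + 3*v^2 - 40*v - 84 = (v - 6)*(v + 2)*(v + 7)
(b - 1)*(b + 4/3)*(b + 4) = b^3 + 13*b^2/3 - 16/3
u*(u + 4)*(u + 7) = u^3 + 11*u^2 + 28*u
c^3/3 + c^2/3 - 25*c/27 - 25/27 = (c/3 + 1/3)*(c - 5/3)*(c + 5/3)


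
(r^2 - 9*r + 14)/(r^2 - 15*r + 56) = (r - 2)/(r - 8)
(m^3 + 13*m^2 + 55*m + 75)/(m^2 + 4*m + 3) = (m^2 + 10*m + 25)/(m + 1)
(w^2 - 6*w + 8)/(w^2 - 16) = (w - 2)/(w + 4)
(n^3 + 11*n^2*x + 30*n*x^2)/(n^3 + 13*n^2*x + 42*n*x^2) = (n + 5*x)/(n + 7*x)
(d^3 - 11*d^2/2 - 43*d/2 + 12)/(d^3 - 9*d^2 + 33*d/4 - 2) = 2*(d + 3)/(2*d - 1)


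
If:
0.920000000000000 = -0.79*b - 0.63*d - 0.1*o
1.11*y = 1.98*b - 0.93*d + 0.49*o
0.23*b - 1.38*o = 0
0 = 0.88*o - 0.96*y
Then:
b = -0.44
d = -0.90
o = -0.07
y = -0.07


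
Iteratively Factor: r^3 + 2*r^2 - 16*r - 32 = (r + 2)*(r^2 - 16) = (r - 4)*(r + 2)*(r + 4)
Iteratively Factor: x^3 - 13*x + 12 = (x + 4)*(x^2 - 4*x + 3) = (x - 1)*(x + 4)*(x - 3)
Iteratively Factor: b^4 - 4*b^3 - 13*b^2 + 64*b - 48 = (b - 1)*(b^3 - 3*b^2 - 16*b + 48) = (b - 4)*(b - 1)*(b^2 + b - 12) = (b - 4)*(b - 3)*(b - 1)*(b + 4)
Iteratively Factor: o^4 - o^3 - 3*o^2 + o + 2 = (o + 1)*(o^3 - 2*o^2 - o + 2) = (o - 2)*(o + 1)*(o^2 - 1) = (o - 2)*(o - 1)*(o + 1)*(o + 1)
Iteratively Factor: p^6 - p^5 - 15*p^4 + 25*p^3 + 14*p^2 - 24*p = (p + 1)*(p^5 - 2*p^4 - 13*p^3 + 38*p^2 - 24*p) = (p + 1)*(p + 4)*(p^4 - 6*p^3 + 11*p^2 - 6*p) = (p - 3)*(p + 1)*(p + 4)*(p^3 - 3*p^2 + 2*p) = (p - 3)*(p - 2)*(p + 1)*(p + 4)*(p^2 - p) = (p - 3)*(p - 2)*(p - 1)*(p + 1)*(p + 4)*(p)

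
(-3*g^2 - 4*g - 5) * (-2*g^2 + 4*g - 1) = 6*g^4 - 4*g^3 - 3*g^2 - 16*g + 5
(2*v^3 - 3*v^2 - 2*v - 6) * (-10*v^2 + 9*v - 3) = -20*v^5 + 48*v^4 - 13*v^3 + 51*v^2 - 48*v + 18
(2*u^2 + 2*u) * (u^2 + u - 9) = 2*u^4 + 4*u^3 - 16*u^2 - 18*u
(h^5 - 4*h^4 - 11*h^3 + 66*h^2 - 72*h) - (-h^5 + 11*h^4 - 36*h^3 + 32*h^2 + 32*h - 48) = 2*h^5 - 15*h^4 + 25*h^3 + 34*h^2 - 104*h + 48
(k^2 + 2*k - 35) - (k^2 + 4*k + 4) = -2*k - 39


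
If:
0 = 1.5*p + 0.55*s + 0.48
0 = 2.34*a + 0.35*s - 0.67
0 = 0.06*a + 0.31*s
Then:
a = 0.29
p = -0.30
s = -0.06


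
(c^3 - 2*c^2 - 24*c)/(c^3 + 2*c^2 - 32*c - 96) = c/(c + 4)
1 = 1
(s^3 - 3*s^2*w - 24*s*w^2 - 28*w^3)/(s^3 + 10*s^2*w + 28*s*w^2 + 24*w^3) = (s - 7*w)/(s + 6*w)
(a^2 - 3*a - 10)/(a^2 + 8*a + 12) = (a - 5)/(a + 6)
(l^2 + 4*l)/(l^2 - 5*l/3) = 3*(l + 4)/(3*l - 5)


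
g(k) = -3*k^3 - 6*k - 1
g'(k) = -9*k^2 - 6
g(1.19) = -13.20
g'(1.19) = -18.74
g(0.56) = -4.89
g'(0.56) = -8.82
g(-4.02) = 218.01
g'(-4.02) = -151.44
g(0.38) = -3.44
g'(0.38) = -7.30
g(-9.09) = 2306.81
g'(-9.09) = -749.65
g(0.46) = -4.05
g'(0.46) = -7.90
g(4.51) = -303.26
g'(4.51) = -189.06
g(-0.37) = 1.37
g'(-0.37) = -7.23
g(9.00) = -2242.00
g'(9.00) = -735.00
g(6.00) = -685.00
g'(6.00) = -330.00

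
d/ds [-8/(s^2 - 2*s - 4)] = 16*(s - 1)/(-s^2 + 2*s + 4)^2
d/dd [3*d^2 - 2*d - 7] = 6*d - 2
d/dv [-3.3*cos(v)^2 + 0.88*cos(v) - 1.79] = (6.6*cos(v) - 0.88)*sin(v)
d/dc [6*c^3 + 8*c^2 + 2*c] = 18*c^2 + 16*c + 2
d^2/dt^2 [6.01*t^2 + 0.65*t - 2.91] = 12.0200000000000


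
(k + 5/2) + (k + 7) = 2*k + 19/2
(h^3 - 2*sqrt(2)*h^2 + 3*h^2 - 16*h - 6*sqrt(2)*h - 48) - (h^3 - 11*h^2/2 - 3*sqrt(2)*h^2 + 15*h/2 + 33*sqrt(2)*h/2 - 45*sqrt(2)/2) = sqrt(2)*h^2 + 17*h^2/2 - 45*sqrt(2)*h/2 - 47*h/2 - 48 + 45*sqrt(2)/2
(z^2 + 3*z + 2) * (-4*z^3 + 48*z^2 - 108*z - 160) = -4*z^5 + 36*z^4 + 28*z^3 - 388*z^2 - 696*z - 320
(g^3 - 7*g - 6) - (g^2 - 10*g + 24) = g^3 - g^2 + 3*g - 30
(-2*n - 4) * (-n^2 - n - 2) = 2*n^3 + 6*n^2 + 8*n + 8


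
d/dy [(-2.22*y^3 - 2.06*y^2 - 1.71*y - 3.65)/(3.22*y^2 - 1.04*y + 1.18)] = (-7.1484*y^4 + 4.6176*y^3 - 0.210199999999999*y^2 + 18.6444*y - 5.8138)/(10.3684*y^4 - 6.6976*y^3 + 8.6808*y^2 - 2.4544*y + 1.3924)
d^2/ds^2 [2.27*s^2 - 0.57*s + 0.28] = 4.54000000000000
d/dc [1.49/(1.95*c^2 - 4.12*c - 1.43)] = (6.1388 - 5.811*c)/(-1.95*c^2 + 4.12*c + 1.43)^2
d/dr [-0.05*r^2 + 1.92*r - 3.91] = 1.92 - 0.1*r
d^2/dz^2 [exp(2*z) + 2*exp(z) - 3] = (4*exp(z) + 2)*exp(z)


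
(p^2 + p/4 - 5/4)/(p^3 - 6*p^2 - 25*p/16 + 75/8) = 4*(p - 1)/(4*p^2 - 29*p + 30)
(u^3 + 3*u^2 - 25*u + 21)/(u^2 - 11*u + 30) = (u^3 + 3*u^2 - 25*u + 21)/(u^2 - 11*u + 30)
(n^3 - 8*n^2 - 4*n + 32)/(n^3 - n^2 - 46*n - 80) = (n - 2)/(n + 5)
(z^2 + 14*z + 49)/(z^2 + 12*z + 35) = (z + 7)/(z + 5)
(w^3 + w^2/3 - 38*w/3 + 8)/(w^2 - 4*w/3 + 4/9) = 3*(w^2 + w - 12)/(3*w - 2)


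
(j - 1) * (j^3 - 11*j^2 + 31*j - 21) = j^4 - 12*j^3 + 42*j^2 - 52*j + 21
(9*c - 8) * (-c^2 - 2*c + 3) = -9*c^3 - 10*c^2 + 43*c - 24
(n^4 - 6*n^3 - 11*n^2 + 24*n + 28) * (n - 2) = n^5 - 8*n^4 + n^3 + 46*n^2 - 20*n - 56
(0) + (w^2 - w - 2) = w^2 - w - 2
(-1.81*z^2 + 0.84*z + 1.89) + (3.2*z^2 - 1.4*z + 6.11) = 1.39*z^2 - 0.56*z + 8.0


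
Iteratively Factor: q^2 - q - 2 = (q - 2)*(q + 1)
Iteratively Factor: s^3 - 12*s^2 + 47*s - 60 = (s - 5)*(s^2 - 7*s + 12) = (s - 5)*(s - 4)*(s - 3)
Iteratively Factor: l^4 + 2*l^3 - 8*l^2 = (l + 4)*(l^3 - 2*l^2) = l*(l + 4)*(l^2 - 2*l) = l^2*(l + 4)*(l - 2)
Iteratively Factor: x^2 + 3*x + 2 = (x + 1)*(x + 2)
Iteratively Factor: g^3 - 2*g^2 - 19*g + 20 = (g - 1)*(g^2 - g - 20) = (g - 5)*(g - 1)*(g + 4)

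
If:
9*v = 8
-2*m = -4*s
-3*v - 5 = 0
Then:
No Solution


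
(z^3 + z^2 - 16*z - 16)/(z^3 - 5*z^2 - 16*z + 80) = (z + 1)/(z - 5)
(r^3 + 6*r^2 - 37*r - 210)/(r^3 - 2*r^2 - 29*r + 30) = (r + 7)/(r - 1)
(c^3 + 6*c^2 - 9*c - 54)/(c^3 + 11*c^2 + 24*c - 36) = (c^2 - 9)/(c^2 + 5*c - 6)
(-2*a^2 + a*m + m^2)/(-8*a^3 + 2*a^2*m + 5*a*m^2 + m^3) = 1/(4*a + m)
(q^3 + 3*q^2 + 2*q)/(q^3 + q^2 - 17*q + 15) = q*(q^2 + 3*q + 2)/(q^3 + q^2 - 17*q + 15)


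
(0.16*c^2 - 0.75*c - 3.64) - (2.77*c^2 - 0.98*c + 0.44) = -2.61*c^2 + 0.23*c - 4.08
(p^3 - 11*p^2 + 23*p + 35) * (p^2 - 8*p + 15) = p^5 - 19*p^4 + 126*p^3 - 314*p^2 + 65*p + 525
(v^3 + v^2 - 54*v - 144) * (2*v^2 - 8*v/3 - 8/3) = 2*v^5 - 2*v^4/3 - 340*v^3/3 - 440*v^2/3 + 528*v + 384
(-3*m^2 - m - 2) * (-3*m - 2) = 9*m^3 + 9*m^2 + 8*m + 4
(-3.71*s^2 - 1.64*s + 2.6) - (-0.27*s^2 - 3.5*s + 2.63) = -3.44*s^2 + 1.86*s - 0.0299999999999998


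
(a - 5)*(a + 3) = a^2 - 2*a - 15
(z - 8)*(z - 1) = z^2 - 9*z + 8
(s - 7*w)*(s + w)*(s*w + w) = s^3*w - 6*s^2*w^2 + s^2*w - 7*s*w^3 - 6*s*w^2 - 7*w^3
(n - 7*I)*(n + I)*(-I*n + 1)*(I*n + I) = n^4 + n^3 - 5*I*n^3 + 13*n^2 - 5*I*n^2 + 13*n + 7*I*n + 7*I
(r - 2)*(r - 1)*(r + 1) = r^3 - 2*r^2 - r + 2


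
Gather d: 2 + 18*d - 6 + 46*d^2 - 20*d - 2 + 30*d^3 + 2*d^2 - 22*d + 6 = 30*d^3 + 48*d^2 - 24*d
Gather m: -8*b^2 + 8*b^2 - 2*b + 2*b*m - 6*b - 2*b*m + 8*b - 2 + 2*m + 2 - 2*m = 0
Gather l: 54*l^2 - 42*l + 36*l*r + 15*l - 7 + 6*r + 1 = 54*l^2 + l*(36*r - 27) + 6*r - 6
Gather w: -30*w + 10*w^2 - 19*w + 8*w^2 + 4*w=18*w^2 - 45*w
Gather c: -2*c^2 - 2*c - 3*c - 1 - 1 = -2*c^2 - 5*c - 2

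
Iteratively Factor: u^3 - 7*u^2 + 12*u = (u - 4)*(u^2 - 3*u) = (u - 4)*(u - 3)*(u)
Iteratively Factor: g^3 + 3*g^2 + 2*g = (g + 2)*(g^2 + g) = (g + 1)*(g + 2)*(g)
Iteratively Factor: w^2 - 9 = (w - 3)*(w + 3)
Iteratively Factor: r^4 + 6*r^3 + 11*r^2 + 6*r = (r + 3)*(r^3 + 3*r^2 + 2*r) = (r + 1)*(r + 3)*(r^2 + 2*r) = r*(r + 1)*(r + 3)*(r + 2)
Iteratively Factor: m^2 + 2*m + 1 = (m + 1)*(m + 1)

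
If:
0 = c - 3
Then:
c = 3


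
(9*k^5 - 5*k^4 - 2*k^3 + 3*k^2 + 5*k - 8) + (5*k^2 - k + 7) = 9*k^5 - 5*k^4 - 2*k^3 + 8*k^2 + 4*k - 1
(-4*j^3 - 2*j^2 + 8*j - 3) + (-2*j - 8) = -4*j^3 - 2*j^2 + 6*j - 11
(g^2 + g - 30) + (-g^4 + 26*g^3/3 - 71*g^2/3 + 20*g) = -g^4 + 26*g^3/3 - 68*g^2/3 + 21*g - 30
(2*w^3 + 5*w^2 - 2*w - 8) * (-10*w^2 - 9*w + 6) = -20*w^5 - 68*w^4 - 13*w^3 + 128*w^2 + 60*w - 48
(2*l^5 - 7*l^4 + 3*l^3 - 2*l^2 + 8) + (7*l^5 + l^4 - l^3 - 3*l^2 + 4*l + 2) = 9*l^5 - 6*l^4 + 2*l^3 - 5*l^2 + 4*l + 10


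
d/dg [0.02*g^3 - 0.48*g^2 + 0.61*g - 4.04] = 0.06*g^2 - 0.96*g + 0.61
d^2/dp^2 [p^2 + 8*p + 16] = 2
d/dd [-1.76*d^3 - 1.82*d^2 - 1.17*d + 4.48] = -5.28*d^2 - 3.64*d - 1.17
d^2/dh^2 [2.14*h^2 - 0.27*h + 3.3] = 4.28000000000000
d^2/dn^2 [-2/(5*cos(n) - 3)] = 10*(-5*sin(n)^2 + 3*cos(n) - 5)/(5*cos(n) - 3)^3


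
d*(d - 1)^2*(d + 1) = d^4 - d^3 - d^2 + d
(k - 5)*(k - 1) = k^2 - 6*k + 5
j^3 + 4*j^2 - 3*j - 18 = (j - 2)*(j + 3)^2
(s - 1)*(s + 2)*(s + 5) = s^3 + 6*s^2 + 3*s - 10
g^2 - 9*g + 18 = (g - 6)*(g - 3)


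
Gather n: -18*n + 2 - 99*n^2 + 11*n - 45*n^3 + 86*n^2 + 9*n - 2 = -45*n^3 - 13*n^2 + 2*n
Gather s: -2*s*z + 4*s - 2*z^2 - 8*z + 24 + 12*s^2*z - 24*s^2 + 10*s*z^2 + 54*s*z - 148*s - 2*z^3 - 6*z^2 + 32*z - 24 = s^2*(12*z - 24) + s*(10*z^2 + 52*z - 144) - 2*z^3 - 8*z^2 + 24*z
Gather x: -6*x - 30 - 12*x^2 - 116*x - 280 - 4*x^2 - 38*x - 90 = -16*x^2 - 160*x - 400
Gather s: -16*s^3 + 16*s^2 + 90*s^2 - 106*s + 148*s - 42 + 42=-16*s^3 + 106*s^2 + 42*s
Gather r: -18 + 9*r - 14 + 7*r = 16*r - 32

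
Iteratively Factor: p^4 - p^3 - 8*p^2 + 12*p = (p)*(p^3 - p^2 - 8*p + 12) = p*(p - 2)*(p^2 + p - 6) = p*(p - 2)^2*(p + 3)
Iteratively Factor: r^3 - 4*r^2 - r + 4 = (r - 4)*(r^2 - 1) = (r - 4)*(r + 1)*(r - 1)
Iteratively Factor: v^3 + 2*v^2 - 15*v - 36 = (v + 3)*(v^2 - v - 12) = (v - 4)*(v + 3)*(v + 3)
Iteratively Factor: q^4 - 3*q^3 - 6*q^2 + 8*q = (q + 2)*(q^3 - 5*q^2 + 4*q) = q*(q + 2)*(q^2 - 5*q + 4) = q*(q - 4)*(q + 2)*(q - 1)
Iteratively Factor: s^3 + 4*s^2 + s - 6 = (s + 3)*(s^2 + s - 2) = (s + 2)*(s + 3)*(s - 1)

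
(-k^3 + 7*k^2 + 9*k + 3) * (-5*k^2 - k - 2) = 5*k^5 - 34*k^4 - 50*k^3 - 38*k^2 - 21*k - 6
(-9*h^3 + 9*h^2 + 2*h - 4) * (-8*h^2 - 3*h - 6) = 72*h^5 - 45*h^4 + 11*h^3 - 28*h^2 + 24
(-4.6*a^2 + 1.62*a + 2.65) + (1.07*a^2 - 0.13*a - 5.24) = -3.53*a^2 + 1.49*a - 2.59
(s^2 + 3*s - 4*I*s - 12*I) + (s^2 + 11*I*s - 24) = 2*s^2 + 3*s + 7*I*s - 24 - 12*I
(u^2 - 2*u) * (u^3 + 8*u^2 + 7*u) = u^5 + 6*u^4 - 9*u^3 - 14*u^2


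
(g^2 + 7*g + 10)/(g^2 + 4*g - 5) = (g + 2)/(g - 1)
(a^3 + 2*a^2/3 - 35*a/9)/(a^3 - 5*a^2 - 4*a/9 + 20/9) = a*(9*a^2 + 6*a - 35)/(9*a^3 - 45*a^2 - 4*a + 20)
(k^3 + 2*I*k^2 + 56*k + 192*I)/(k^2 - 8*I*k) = k + 10*I - 24/k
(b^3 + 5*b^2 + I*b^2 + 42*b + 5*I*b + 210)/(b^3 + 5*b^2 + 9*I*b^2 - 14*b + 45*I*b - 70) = (b - 6*I)/(b + 2*I)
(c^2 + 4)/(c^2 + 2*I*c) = (c - 2*I)/c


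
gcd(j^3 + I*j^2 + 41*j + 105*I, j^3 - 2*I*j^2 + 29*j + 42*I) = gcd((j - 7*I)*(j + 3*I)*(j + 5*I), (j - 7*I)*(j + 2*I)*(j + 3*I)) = j^2 - 4*I*j + 21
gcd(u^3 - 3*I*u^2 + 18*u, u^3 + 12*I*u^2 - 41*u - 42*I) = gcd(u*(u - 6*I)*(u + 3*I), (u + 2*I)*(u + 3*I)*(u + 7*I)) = u + 3*I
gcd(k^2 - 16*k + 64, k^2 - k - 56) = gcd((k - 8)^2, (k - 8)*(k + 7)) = k - 8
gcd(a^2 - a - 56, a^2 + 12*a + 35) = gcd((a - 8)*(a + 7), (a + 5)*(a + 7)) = a + 7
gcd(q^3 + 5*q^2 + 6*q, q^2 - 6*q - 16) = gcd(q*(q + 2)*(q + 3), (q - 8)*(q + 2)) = q + 2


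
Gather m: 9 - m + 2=11 - m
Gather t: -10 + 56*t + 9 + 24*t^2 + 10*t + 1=24*t^2 + 66*t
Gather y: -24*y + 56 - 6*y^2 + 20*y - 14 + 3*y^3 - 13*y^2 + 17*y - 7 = 3*y^3 - 19*y^2 + 13*y + 35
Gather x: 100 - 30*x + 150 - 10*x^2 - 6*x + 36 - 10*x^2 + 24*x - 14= -20*x^2 - 12*x + 272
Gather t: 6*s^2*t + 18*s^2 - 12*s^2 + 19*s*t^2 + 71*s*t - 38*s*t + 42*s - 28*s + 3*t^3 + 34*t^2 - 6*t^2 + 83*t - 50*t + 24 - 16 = 6*s^2 + 14*s + 3*t^3 + t^2*(19*s + 28) + t*(6*s^2 + 33*s + 33) + 8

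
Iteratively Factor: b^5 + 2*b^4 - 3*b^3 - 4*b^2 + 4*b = (b)*(b^4 + 2*b^3 - 3*b^2 - 4*b + 4) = b*(b - 1)*(b^3 + 3*b^2 - 4) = b*(b - 1)*(b + 2)*(b^2 + b - 2) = b*(b - 1)^2*(b + 2)*(b + 2)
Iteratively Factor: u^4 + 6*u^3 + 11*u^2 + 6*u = (u)*(u^3 + 6*u^2 + 11*u + 6) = u*(u + 3)*(u^2 + 3*u + 2) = u*(u + 1)*(u + 3)*(u + 2)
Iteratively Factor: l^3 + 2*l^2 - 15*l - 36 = (l + 3)*(l^2 - l - 12) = (l - 4)*(l + 3)*(l + 3)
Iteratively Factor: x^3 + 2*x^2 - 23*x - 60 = (x + 3)*(x^2 - x - 20) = (x - 5)*(x + 3)*(x + 4)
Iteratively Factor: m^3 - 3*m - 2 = (m + 1)*(m^2 - m - 2) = (m + 1)^2*(m - 2)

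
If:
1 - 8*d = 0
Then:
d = 1/8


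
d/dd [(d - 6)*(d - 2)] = 2*d - 8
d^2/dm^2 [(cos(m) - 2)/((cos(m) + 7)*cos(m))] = (15*sin(m)^4/cos(m)^3 + sin(m)^2 + 43 + 116/cos(m) - 84/cos(m)^2 - 211/cos(m)^3)/(cos(m) + 7)^3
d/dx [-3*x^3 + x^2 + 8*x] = -9*x^2 + 2*x + 8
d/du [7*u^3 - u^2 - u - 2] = 21*u^2 - 2*u - 1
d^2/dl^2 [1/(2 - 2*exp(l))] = (exp(l) + 1)*exp(l)/(2*(1 - exp(l))^3)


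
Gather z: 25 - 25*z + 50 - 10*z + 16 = 91 - 35*z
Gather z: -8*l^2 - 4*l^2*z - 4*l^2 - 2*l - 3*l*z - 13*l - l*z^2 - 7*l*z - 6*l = -12*l^2 - l*z^2 - 21*l + z*(-4*l^2 - 10*l)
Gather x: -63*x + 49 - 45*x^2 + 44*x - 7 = -45*x^2 - 19*x + 42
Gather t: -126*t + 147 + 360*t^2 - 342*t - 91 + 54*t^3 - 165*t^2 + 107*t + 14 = 54*t^3 + 195*t^2 - 361*t + 70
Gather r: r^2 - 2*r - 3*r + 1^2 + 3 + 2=r^2 - 5*r + 6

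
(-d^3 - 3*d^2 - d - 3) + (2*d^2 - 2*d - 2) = -d^3 - d^2 - 3*d - 5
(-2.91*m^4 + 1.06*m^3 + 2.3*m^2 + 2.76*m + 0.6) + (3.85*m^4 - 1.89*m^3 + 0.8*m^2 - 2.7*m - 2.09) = 0.94*m^4 - 0.83*m^3 + 3.1*m^2 + 0.0599999999999996*m - 1.49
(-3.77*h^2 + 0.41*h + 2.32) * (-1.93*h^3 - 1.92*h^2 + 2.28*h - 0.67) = 7.2761*h^5 + 6.4471*h^4 - 13.8604*h^3 - 0.9937*h^2 + 5.0149*h - 1.5544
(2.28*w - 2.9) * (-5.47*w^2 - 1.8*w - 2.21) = -12.4716*w^3 + 11.759*w^2 + 0.1812*w + 6.409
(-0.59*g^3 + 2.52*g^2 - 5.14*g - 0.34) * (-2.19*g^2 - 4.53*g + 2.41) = 1.2921*g^5 - 2.8461*g^4 - 1.5809*g^3 + 30.102*g^2 - 10.8472*g - 0.8194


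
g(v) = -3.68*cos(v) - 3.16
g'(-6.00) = 1.03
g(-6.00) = -6.69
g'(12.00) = -1.97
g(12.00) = -6.27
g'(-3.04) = -0.37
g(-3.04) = 0.50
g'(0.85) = 2.76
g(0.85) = -5.59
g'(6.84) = 1.94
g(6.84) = -6.28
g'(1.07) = 3.23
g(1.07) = -4.93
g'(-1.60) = -3.68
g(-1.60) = -3.05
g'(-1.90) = -3.48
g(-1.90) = -1.97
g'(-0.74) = -2.48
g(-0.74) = -5.88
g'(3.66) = -1.82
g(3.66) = 0.04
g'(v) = 3.68*sin(v)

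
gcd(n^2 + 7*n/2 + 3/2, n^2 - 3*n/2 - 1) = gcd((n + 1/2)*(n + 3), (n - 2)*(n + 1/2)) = n + 1/2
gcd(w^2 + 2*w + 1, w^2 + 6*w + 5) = w + 1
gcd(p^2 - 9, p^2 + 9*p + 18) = p + 3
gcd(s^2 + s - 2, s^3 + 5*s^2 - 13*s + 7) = s - 1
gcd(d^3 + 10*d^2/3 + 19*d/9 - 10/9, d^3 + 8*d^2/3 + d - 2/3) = d^2 + 5*d/3 - 2/3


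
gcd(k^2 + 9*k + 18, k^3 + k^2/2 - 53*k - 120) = k + 6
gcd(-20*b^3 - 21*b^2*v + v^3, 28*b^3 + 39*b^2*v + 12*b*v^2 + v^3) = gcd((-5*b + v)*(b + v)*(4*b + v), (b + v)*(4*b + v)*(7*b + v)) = 4*b^2 + 5*b*v + v^2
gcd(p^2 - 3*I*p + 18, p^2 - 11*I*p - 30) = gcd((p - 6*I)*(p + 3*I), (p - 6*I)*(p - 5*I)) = p - 6*I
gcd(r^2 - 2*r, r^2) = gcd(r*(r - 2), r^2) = r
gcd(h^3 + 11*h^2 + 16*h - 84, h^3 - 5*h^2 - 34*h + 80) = h - 2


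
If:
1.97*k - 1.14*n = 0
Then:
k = 0.578680203045685*n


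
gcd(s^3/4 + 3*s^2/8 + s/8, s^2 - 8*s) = s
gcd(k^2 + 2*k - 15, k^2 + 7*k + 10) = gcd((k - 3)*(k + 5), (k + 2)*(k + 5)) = k + 5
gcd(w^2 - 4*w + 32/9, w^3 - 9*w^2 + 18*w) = 1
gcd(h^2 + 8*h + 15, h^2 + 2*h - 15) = h + 5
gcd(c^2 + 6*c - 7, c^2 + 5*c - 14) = c + 7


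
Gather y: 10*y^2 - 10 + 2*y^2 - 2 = 12*y^2 - 12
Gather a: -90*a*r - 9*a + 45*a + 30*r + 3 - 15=a*(36 - 90*r) + 30*r - 12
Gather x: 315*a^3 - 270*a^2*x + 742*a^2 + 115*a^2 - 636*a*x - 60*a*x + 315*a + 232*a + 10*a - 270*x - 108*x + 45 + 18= 315*a^3 + 857*a^2 + 557*a + x*(-270*a^2 - 696*a - 378) + 63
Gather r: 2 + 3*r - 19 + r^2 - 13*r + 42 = r^2 - 10*r + 25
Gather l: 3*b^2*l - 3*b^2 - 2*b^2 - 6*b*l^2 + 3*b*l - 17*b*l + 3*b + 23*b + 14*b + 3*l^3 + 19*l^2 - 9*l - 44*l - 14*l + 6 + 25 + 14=-5*b^2 + 40*b + 3*l^3 + l^2*(19 - 6*b) + l*(3*b^2 - 14*b - 67) + 45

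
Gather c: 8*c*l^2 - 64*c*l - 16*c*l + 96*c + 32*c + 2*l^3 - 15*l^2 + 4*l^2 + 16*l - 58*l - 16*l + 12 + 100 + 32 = c*(8*l^2 - 80*l + 128) + 2*l^3 - 11*l^2 - 58*l + 144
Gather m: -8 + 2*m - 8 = 2*m - 16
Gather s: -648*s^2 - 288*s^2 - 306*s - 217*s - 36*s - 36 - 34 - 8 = -936*s^2 - 559*s - 78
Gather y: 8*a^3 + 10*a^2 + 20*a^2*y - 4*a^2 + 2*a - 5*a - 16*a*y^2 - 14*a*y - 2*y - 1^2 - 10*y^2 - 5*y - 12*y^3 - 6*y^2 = 8*a^3 + 6*a^2 - 3*a - 12*y^3 + y^2*(-16*a - 16) + y*(20*a^2 - 14*a - 7) - 1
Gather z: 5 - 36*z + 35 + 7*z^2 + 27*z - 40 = 7*z^2 - 9*z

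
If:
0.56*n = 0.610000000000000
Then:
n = 1.09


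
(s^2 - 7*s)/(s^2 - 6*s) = (s - 7)/(s - 6)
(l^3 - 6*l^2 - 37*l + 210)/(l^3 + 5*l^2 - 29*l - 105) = (l^2 - l - 42)/(l^2 + 10*l + 21)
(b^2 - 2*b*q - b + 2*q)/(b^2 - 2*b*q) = (b - 1)/b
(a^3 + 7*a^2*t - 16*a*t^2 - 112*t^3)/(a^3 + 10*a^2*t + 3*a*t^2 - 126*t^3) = (-a^2 + 16*t^2)/(-a^2 - 3*a*t + 18*t^2)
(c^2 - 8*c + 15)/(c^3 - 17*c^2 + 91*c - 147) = (c - 5)/(c^2 - 14*c + 49)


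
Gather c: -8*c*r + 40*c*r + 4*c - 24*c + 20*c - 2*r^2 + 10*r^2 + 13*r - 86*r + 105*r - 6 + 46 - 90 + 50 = 32*c*r + 8*r^2 + 32*r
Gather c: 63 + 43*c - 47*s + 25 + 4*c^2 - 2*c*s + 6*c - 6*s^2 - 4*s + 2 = 4*c^2 + c*(49 - 2*s) - 6*s^2 - 51*s + 90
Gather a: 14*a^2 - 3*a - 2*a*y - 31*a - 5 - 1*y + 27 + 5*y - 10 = 14*a^2 + a*(-2*y - 34) + 4*y + 12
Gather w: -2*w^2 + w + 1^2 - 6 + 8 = -2*w^2 + w + 3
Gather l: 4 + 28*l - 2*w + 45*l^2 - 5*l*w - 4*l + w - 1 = 45*l^2 + l*(24 - 5*w) - w + 3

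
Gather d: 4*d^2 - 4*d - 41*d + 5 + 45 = 4*d^2 - 45*d + 50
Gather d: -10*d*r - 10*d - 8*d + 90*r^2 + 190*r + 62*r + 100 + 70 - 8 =d*(-10*r - 18) + 90*r^2 + 252*r + 162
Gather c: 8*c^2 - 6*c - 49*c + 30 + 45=8*c^2 - 55*c + 75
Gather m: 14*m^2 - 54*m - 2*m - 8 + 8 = 14*m^2 - 56*m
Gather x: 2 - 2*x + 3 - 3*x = 5 - 5*x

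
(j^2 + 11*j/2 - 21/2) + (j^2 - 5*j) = 2*j^2 + j/2 - 21/2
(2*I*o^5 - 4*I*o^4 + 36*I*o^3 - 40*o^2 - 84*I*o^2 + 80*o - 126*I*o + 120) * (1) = 2*I*o^5 - 4*I*o^4 + 36*I*o^3 - 40*o^2 - 84*I*o^2 + 80*o - 126*I*o + 120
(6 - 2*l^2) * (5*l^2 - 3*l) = -10*l^4 + 6*l^3 + 30*l^2 - 18*l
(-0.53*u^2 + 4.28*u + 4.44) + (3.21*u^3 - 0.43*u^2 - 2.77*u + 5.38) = 3.21*u^3 - 0.96*u^2 + 1.51*u + 9.82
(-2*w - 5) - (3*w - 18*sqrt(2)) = -5*w - 5 + 18*sqrt(2)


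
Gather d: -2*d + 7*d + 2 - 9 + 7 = 5*d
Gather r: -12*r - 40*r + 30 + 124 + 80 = 234 - 52*r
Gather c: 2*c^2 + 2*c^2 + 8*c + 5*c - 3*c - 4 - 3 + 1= 4*c^2 + 10*c - 6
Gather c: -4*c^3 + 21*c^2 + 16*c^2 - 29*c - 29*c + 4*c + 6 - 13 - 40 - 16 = -4*c^3 + 37*c^2 - 54*c - 63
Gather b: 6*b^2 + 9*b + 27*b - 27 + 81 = 6*b^2 + 36*b + 54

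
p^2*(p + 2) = p^3 + 2*p^2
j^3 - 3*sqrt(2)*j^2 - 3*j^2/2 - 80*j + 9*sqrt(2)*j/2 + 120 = (j - 3/2)*(j - 8*sqrt(2))*(j + 5*sqrt(2))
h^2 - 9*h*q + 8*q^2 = (h - 8*q)*(h - q)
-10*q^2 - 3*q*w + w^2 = (-5*q + w)*(2*q + w)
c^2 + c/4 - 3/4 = (c - 3/4)*(c + 1)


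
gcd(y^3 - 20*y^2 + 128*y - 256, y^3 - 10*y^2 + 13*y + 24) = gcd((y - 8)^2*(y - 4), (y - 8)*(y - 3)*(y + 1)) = y - 8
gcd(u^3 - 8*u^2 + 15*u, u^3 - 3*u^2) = u^2 - 3*u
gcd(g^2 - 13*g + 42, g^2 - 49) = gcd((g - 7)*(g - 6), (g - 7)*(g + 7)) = g - 7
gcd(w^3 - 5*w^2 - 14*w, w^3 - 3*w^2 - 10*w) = w^2 + 2*w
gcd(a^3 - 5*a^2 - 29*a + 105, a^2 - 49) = a - 7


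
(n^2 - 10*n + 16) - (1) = n^2 - 10*n + 15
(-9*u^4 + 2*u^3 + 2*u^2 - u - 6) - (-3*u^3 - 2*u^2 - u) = -9*u^4 + 5*u^3 + 4*u^2 - 6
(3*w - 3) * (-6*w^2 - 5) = -18*w^3 + 18*w^2 - 15*w + 15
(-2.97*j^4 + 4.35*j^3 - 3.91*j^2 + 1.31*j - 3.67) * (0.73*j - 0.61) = -2.1681*j^5 + 4.9872*j^4 - 5.5078*j^3 + 3.3414*j^2 - 3.4782*j + 2.2387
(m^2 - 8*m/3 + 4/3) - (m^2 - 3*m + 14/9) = m/3 - 2/9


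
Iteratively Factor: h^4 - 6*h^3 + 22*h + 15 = (h + 1)*(h^3 - 7*h^2 + 7*h + 15) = (h + 1)^2*(h^2 - 8*h + 15) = (h - 5)*(h + 1)^2*(h - 3)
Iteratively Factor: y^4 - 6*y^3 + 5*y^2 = (y)*(y^3 - 6*y^2 + 5*y) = y*(y - 1)*(y^2 - 5*y) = y*(y - 5)*(y - 1)*(y)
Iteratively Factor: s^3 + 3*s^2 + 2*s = (s)*(s^2 + 3*s + 2) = s*(s + 2)*(s + 1)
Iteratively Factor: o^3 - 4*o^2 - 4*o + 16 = (o - 2)*(o^2 - 2*o - 8) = (o - 2)*(o + 2)*(o - 4)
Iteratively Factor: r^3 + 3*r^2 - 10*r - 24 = (r + 2)*(r^2 + r - 12) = (r - 3)*(r + 2)*(r + 4)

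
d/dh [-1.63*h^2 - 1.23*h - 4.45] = -3.26*h - 1.23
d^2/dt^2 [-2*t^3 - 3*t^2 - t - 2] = -12*t - 6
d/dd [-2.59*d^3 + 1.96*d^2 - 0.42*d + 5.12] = -7.77*d^2 + 3.92*d - 0.42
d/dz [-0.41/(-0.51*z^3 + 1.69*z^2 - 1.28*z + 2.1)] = (-0.6273*z^2 + 1.3858*z - 0.5248)/(0.51*z^3 - 1.69*z^2 + 1.28*z - 2.1)^2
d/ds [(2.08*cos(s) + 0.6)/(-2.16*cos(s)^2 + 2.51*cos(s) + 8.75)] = (4.4928*sin(s)^2 - 2.592*cos(s) - 21.1868)*sin(s)/(-2.16*cos(s)^2 + 2.51*cos(s) + 8.75)^2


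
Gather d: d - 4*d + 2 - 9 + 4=-3*d - 3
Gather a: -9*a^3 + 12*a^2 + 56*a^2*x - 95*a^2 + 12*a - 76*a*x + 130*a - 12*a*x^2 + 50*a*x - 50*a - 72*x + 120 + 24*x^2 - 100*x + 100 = -9*a^3 + a^2*(56*x - 83) + a*(-12*x^2 - 26*x + 92) + 24*x^2 - 172*x + 220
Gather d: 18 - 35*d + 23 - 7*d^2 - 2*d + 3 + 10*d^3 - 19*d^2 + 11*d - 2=10*d^3 - 26*d^2 - 26*d + 42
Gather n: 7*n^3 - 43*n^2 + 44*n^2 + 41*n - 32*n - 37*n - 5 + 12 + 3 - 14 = 7*n^3 + n^2 - 28*n - 4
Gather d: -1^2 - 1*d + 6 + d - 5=0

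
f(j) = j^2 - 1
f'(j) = 2*j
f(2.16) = 3.67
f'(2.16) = 4.32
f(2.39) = 4.71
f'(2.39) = 4.78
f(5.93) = 34.16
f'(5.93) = 11.86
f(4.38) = 18.18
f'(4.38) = 8.76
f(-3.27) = 9.69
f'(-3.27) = -6.54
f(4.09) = 15.73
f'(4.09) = 8.18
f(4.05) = 15.40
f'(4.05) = 8.10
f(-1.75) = 2.06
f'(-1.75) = -3.50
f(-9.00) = 80.00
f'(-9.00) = -18.00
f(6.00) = 35.00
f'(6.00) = 12.00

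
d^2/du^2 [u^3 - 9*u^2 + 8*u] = 6*u - 18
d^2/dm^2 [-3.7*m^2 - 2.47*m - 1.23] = -7.40000000000000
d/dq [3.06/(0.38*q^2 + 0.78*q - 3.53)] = (-2.3256*q - 2.3868)/(0.38*q^2 + 0.78*q - 3.53)^2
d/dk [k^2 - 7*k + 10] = 2*k - 7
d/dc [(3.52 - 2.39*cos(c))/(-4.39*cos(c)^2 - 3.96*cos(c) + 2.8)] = (10.4921*cos(c)^2 - 30.9056*cos(c) - 7.2472)*sin(c)/(19.2721*cos(c)^4 + 34.7688*cos(c)^3 - 8.9024*cos(c)^2 - 22.176*cos(c) + 7.84)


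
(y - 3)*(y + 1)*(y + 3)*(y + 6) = y^4 + 7*y^3 - 3*y^2 - 63*y - 54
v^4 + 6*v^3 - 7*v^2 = v^2*(v - 1)*(v + 7)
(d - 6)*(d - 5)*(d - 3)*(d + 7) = d^4 - 7*d^3 - 35*d^2 + 351*d - 630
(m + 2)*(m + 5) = m^2 + 7*m + 10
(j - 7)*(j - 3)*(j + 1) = j^3 - 9*j^2 + 11*j + 21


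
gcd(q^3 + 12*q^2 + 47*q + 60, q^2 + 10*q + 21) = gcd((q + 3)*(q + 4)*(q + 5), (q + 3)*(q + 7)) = q + 3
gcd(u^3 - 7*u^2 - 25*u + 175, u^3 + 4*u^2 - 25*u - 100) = u^2 - 25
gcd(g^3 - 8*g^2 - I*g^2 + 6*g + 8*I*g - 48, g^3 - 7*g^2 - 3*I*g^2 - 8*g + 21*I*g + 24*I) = g^2 + g*(-8 - 3*I) + 24*I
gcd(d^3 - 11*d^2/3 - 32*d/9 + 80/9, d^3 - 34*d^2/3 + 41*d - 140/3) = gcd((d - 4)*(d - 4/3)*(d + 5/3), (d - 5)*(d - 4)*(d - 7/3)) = d - 4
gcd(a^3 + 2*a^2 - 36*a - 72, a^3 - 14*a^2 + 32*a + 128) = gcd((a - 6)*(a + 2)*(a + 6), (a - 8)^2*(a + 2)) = a + 2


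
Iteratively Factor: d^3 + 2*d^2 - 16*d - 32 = (d + 4)*(d^2 - 2*d - 8) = (d - 4)*(d + 4)*(d + 2)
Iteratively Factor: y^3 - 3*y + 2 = (y - 1)*(y^2 + y - 2) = (y - 1)^2*(y + 2)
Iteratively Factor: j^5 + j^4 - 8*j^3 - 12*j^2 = (j + 2)*(j^4 - j^3 - 6*j^2) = (j + 2)^2*(j^3 - 3*j^2) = j*(j + 2)^2*(j^2 - 3*j) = j^2*(j + 2)^2*(j - 3)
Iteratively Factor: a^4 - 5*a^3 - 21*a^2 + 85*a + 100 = (a + 1)*(a^3 - 6*a^2 - 15*a + 100) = (a - 5)*(a + 1)*(a^2 - a - 20) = (a - 5)^2*(a + 1)*(a + 4)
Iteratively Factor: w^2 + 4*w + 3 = (w + 3)*(w + 1)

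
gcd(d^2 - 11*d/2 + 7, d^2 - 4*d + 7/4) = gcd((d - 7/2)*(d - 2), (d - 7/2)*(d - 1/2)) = d - 7/2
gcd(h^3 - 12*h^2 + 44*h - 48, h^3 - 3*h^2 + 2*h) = h - 2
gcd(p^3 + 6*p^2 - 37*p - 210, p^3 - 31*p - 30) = p^2 - p - 30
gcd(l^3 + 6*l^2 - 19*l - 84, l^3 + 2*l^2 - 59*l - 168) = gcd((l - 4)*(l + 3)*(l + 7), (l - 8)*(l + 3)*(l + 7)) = l^2 + 10*l + 21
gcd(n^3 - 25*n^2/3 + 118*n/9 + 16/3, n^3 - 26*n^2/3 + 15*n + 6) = n^2 - 17*n/3 - 2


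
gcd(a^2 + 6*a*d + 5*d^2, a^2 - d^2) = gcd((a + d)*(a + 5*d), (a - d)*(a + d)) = a + d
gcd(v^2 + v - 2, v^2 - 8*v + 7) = v - 1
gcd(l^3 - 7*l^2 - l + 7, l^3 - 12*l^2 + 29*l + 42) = l^2 - 6*l - 7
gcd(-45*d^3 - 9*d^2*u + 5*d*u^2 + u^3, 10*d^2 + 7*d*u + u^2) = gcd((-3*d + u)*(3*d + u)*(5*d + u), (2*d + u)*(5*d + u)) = 5*d + u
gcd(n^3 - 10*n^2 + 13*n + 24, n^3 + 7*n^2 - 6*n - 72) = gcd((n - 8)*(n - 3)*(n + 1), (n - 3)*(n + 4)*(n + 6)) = n - 3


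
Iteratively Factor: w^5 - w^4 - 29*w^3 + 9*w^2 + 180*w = (w)*(w^4 - w^3 - 29*w^2 + 9*w + 180) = w*(w - 5)*(w^3 + 4*w^2 - 9*w - 36) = w*(w - 5)*(w - 3)*(w^2 + 7*w + 12) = w*(w - 5)*(w - 3)*(w + 3)*(w + 4)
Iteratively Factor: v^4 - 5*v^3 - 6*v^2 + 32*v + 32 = (v + 2)*(v^3 - 7*v^2 + 8*v + 16) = (v - 4)*(v + 2)*(v^2 - 3*v - 4) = (v - 4)*(v + 1)*(v + 2)*(v - 4)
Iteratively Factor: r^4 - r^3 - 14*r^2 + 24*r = (r - 2)*(r^3 + r^2 - 12*r) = (r - 2)*(r + 4)*(r^2 - 3*r) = r*(r - 2)*(r + 4)*(r - 3)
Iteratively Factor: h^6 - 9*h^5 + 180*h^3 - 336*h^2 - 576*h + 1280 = (h + 2)*(h^5 - 11*h^4 + 22*h^3 + 136*h^2 - 608*h + 640) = (h + 2)*(h + 4)*(h^4 - 15*h^3 + 82*h^2 - 192*h + 160) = (h - 2)*(h + 2)*(h + 4)*(h^3 - 13*h^2 + 56*h - 80) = (h - 4)*(h - 2)*(h + 2)*(h + 4)*(h^2 - 9*h + 20) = (h - 4)^2*(h - 2)*(h + 2)*(h + 4)*(h - 5)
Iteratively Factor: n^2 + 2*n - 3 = (n - 1)*(n + 3)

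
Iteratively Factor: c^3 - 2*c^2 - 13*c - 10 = (c + 2)*(c^2 - 4*c - 5) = (c - 5)*(c + 2)*(c + 1)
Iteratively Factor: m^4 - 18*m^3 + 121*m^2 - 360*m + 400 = (m - 5)*(m^3 - 13*m^2 + 56*m - 80) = (m - 5)*(m - 4)*(m^2 - 9*m + 20) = (m - 5)*(m - 4)^2*(m - 5)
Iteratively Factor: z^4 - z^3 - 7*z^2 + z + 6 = (z + 2)*(z^3 - 3*z^2 - z + 3) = (z - 1)*(z + 2)*(z^2 - 2*z - 3) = (z - 1)*(z + 1)*(z + 2)*(z - 3)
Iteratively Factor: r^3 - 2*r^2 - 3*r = (r + 1)*(r^2 - 3*r) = (r - 3)*(r + 1)*(r)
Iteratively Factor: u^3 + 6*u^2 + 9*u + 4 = (u + 1)*(u^2 + 5*u + 4) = (u + 1)^2*(u + 4)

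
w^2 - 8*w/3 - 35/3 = (w - 5)*(w + 7/3)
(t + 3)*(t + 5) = t^2 + 8*t + 15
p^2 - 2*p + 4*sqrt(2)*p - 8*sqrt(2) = (p - 2)*(p + 4*sqrt(2))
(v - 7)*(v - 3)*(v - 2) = v^3 - 12*v^2 + 41*v - 42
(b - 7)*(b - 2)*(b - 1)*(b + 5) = b^4 - 5*b^3 - 27*b^2 + 101*b - 70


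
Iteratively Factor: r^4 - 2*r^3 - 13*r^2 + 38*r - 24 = (r - 3)*(r^3 + r^2 - 10*r + 8) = (r - 3)*(r + 4)*(r^2 - 3*r + 2) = (r - 3)*(r - 2)*(r + 4)*(r - 1)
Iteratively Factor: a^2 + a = (a)*(a + 1)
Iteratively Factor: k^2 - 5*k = (k - 5)*(k)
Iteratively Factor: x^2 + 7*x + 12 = (x + 4)*(x + 3)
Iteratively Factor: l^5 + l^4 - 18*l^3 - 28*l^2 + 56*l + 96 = (l + 3)*(l^4 - 2*l^3 - 12*l^2 + 8*l + 32) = (l - 2)*(l + 3)*(l^3 - 12*l - 16) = (l - 4)*(l - 2)*(l + 3)*(l^2 + 4*l + 4) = (l - 4)*(l - 2)*(l + 2)*(l + 3)*(l + 2)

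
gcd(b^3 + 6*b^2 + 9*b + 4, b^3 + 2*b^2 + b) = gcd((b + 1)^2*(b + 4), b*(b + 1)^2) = b^2 + 2*b + 1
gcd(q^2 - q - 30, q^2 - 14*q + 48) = q - 6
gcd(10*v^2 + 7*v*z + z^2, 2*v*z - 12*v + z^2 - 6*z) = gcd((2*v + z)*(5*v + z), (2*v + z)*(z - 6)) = 2*v + z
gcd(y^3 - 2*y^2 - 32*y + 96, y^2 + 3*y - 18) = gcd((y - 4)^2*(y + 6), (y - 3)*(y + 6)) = y + 6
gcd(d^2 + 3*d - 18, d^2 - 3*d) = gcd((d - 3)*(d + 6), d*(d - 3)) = d - 3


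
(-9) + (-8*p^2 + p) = -8*p^2 + p - 9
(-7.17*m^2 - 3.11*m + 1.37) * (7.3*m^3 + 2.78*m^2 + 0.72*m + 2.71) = -52.341*m^5 - 42.6356*m^4 - 3.8072*m^3 - 17.8613*m^2 - 7.4417*m + 3.7127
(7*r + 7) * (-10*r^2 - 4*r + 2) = -70*r^3 - 98*r^2 - 14*r + 14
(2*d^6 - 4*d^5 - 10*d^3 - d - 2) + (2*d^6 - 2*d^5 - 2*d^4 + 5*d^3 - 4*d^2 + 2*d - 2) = 4*d^6 - 6*d^5 - 2*d^4 - 5*d^3 - 4*d^2 + d - 4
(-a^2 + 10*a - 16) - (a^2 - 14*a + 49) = -2*a^2 + 24*a - 65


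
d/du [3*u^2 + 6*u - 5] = 6*u + 6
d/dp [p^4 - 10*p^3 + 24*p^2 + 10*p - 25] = 4*p^3 - 30*p^2 + 48*p + 10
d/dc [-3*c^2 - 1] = -6*c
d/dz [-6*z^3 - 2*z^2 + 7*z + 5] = -18*z^2 - 4*z + 7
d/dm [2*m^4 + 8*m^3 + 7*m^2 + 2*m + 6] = 8*m^3 + 24*m^2 + 14*m + 2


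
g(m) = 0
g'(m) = 0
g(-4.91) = 0.00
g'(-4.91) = 0.00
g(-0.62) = 0.00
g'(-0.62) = 0.00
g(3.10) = 0.00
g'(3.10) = 0.00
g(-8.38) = 0.00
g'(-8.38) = 0.00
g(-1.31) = 0.00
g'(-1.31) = 0.00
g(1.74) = 0.00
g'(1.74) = 0.00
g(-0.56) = 0.00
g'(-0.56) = 0.00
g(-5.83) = 0.00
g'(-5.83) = 0.00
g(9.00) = 0.00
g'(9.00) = 0.00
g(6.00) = 0.00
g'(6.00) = 0.00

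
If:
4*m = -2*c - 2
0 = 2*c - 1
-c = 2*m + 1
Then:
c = 1/2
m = -3/4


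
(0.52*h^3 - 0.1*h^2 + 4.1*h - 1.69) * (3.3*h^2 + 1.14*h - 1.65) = 1.716*h^5 + 0.2628*h^4 + 12.558*h^3 - 0.738*h^2 - 8.6916*h + 2.7885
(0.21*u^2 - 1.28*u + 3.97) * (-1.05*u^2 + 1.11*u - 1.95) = -0.2205*u^4 + 1.5771*u^3 - 5.9988*u^2 + 6.9027*u - 7.7415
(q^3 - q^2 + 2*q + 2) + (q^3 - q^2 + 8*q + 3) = 2*q^3 - 2*q^2 + 10*q + 5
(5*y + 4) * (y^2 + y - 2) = 5*y^3 + 9*y^2 - 6*y - 8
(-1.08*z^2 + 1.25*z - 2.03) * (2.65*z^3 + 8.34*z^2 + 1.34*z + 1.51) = -2.862*z^5 - 5.6947*z^4 + 3.5983*z^3 - 16.886*z^2 - 0.8327*z - 3.0653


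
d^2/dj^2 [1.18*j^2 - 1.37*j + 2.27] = 2.36000000000000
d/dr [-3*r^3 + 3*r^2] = 3*r*(2 - 3*r)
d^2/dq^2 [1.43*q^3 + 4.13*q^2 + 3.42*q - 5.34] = 8.58*q + 8.26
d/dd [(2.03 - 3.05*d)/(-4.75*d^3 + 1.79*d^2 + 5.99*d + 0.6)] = (-28.975*d^3 + 34.387*d^2 - 7.2674*d - 13.9897)/(22.5625*d^6 - 17.005*d^5 - 53.7009*d^4 + 15.7442*d^3 + 38.0281*d^2 + 7.188*d + 0.36)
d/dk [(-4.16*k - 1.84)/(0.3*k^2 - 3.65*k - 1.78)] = (1.248*k^2 + 1.104*k + 0.688800000000001)/(0.09*k^4 - 2.19*k^3 + 12.2545*k^2 + 12.994*k + 3.1684)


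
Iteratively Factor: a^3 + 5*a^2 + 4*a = (a + 1)*(a^2 + 4*a) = a*(a + 1)*(a + 4)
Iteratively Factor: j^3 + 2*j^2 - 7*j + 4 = (j - 1)*(j^2 + 3*j - 4) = (j - 1)^2*(j + 4)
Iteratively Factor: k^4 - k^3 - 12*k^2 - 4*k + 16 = (k + 2)*(k^3 - 3*k^2 - 6*k + 8) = (k - 1)*(k + 2)*(k^2 - 2*k - 8) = (k - 4)*(k - 1)*(k + 2)*(k + 2)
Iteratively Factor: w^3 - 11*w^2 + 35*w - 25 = (w - 1)*(w^2 - 10*w + 25) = (w - 5)*(w - 1)*(w - 5)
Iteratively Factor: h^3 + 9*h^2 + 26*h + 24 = (h + 4)*(h^2 + 5*h + 6) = (h + 2)*(h + 4)*(h + 3)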